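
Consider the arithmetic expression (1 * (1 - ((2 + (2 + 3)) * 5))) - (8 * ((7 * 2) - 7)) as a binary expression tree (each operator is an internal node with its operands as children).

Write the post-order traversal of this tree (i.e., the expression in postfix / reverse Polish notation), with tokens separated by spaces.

1 1 2 2 3 + + 5 * - * 8 7 2 * 7 - * -

Post-order on an expression tree gives postfix notation: for each operator, emit left operand, right operand, then the operator.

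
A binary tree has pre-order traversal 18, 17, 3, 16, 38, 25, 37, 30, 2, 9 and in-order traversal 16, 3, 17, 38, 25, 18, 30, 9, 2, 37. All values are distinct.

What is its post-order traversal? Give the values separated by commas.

16, 3, 25, 38, 17, 9, 2, 30, 37, 18

The first element of pre-order is the root; it splits in-order into left and right subtrees.
Root 18: left subtree has 5 nodes {16, 3, 17, 38, 25}, right has 4 {30, 9, 2, 37}.
  Root 17: left subtree has 2 nodes {16, 3}, right has 2 {38, 25}.
    Root 3: left subtree has 1 node {16}, right has 0 { }.
    Root 38: left subtree has 0 nodes { }, right has 1 {25}.
  Root 37: left subtree has 3 nodes {30, 9, 2}, right has 0 { }.
    Root 30: left subtree has 0 nodes { }, right has 2 {9, 2}.
      Root 2: left subtree has 1 node {9}, right has 0 { }.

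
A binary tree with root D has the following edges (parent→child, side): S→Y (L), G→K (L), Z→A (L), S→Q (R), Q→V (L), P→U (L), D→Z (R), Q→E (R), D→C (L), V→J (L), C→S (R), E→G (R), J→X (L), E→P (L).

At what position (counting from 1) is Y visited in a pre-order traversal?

Pre-order visits the node, then its left subtree, then its right subtree.
Visit D.
At D: go left to C.
  Visit C.
  At C: no left child.
  At C: go right to S.
    Visit S.
    At S: go left to Y.
      Y is a leaf — visit Y.
    At S: go right to Q.
      Visit Q.
      At Q: go left to V.
        Visit V.
        At V: go left to J.
          Visit J.
          At J: go left to X.
            X is a leaf — visit X.
          At J: no right child.
        At V: no right child.
      At Q: go right to E.
        Visit E.
        At E: go left to P.
          Visit P.
          At P: go left to U.
            U is a leaf — visit U.
          At P: no right child.
        At E: go right to G.
          Visit G.
          At G: go left to K.
            K is a leaf — visit K.
          At G: no right child.
At D: go right to Z.
  Visit Z.
  At Z: go left to A.
    A is a leaf — visit A.
  At Z: no right child.
Full pre-order sequence: D, C, S, Y, Q, V, J, X, E, P, U, G, K, Z, A.

4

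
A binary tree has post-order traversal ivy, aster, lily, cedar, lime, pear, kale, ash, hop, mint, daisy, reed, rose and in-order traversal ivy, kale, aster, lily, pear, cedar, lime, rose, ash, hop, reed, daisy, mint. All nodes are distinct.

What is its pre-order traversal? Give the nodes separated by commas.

rose, kale, ivy, pear, lily, aster, lime, cedar, reed, hop, ash, daisy, mint

The last element of post-order is the root; it splits in-order into left and right subtrees.
Root rose: left subtree has 7 nodes {ivy, kale, aster, lily, pear, cedar, lime}, right has 5 {ash, hop, reed, daisy, mint}.
  Root kale: left subtree has 1 node {ivy}, right has 5 {aster, lily, pear, cedar, lime}.
    Root pear: left subtree has 2 nodes {aster, lily}, right has 2 {cedar, lime}.
      Root lily: left subtree has 1 node {aster}, right has 0 { }.
      Root lime: left subtree has 1 node {cedar}, right has 0 { }.
  Root reed: left subtree has 2 nodes {ash, hop}, right has 2 {daisy, mint}.
    Root hop: left subtree has 1 node {ash}, right has 0 { }.
    Root daisy: left subtree has 0 nodes { }, right has 1 {mint}.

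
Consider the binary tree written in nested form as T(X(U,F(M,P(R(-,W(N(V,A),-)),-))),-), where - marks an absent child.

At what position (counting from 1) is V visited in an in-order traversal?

6

In-order visits the left subtree, then the node, then the right subtree.
At T: go left to X.
  At X: go left to U.
    U is a leaf — visit U.
  Visit X.
  At X: go right to F.
    At F: go left to M.
      M is a leaf — visit M.
    Visit F.
    At F: go right to P.
      At P: go left to R.
        At R: no left child.
        Visit R.
        At R: go right to W.
          At W: go left to N.
            At N: go left to V.
              V is a leaf — visit V.
            Visit N.
            At N: go right to A.
              A is a leaf — visit A.
          Visit W.
          At W: no right child.
      Visit P.
      At P: no right child.
Visit T.
At T: no right child.
Full in-order sequence: U, X, M, F, R, V, N, A, W, P, T.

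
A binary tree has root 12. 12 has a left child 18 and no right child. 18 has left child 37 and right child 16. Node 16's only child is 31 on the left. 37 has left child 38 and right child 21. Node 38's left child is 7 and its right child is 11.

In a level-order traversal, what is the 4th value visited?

Level-order visits nodes level by level from the root, left to right within each level.
Level 0: 12
Level 1: 18
Level 2: 37, 16
Level 3: 38, 21, 31
Level 4: 7, 11
Full level-order sequence: 12, 18, 37, 16, 38, 21, 31, 7, 11.

16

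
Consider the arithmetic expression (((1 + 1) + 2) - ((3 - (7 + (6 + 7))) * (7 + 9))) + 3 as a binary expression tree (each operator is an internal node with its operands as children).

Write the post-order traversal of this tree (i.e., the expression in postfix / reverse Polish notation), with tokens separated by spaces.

Post-order on an expression tree gives postfix notation: for each operator, emit left operand, right operand, then the operator.

1 1 + 2 + 3 7 6 7 + + - 7 9 + * - 3 +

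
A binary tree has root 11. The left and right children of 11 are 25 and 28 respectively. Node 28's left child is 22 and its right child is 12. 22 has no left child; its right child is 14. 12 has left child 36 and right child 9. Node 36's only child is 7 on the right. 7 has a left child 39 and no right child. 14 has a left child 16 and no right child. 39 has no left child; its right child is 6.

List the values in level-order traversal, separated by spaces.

Level-order visits nodes level by level from the root, left to right within each level.
Level 0: 11
Level 1: 25, 28
Level 2: 22, 12
Level 3: 14, 36, 9
Level 4: 16, 7
Level 5: 39
Level 6: 6

11 25 28 22 12 14 36 9 16 7 39 6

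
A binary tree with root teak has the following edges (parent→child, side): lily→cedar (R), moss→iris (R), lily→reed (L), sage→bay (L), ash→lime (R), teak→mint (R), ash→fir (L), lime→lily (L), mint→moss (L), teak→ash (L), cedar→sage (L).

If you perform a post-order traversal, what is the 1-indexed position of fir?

Post-order visits the left subtree, then the right subtree, then the node.
At teak: go left to ash.
  At ash: go left to fir.
    fir is a leaf — visit fir.
  At ash: go right to lime.
    At lime: go left to lily.
      At lily: go left to reed.
        reed is a leaf — visit reed.
      At lily: go right to cedar.
        At cedar: go left to sage.
          At sage: go left to bay.
            bay is a leaf — visit bay.
          At sage: no right child.
          Visit sage.
        At cedar: no right child.
        Visit cedar.
      Visit lily.
    At lime: no right child.
    Visit lime.
  Visit ash.
At teak: go right to mint.
  At mint: go left to moss.
    At moss: no left child.
    At moss: go right to iris.
      iris is a leaf — visit iris.
    Visit moss.
  At mint: no right child.
  Visit mint.
Visit teak.
Full post-order sequence: fir, reed, bay, sage, cedar, lily, lime, ash, iris, moss, mint, teak.

1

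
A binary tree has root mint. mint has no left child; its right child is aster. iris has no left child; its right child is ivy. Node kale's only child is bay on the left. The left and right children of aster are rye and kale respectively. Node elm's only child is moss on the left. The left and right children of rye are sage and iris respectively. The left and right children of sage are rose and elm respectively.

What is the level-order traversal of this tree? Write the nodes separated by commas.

Level-order visits nodes level by level from the root, left to right within each level.
Level 0: mint
Level 1: aster
Level 2: rye, kale
Level 3: sage, iris, bay
Level 4: rose, elm, ivy
Level 5: moss

mint, aster, rye, kale, sage, iris, bay, rose, elm, ivy, moss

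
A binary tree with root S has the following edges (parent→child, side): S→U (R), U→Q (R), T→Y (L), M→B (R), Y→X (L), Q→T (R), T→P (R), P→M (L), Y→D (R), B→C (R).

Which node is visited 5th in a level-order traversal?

Level-order visits nodes level by level from the root, left to right within each level.
Level 0: S
Level 1: U
Level 2: Q
Level 3: T
Level 4: Y, P
Level 5: X, D, M
Level 6: B
Level 7: C
Full level-order sequence: S, U, Q, T, Y, P, X, D, M, B, C.

Y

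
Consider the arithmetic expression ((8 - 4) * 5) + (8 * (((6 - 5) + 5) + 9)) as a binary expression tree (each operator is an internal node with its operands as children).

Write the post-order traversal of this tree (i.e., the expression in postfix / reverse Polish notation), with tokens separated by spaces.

Post-order on an expression tree gives postfix notation: for each operator, emit left operand, right operand, then the operator.

8 4 - 5 * 8 6 5 - 5 + 9 + * +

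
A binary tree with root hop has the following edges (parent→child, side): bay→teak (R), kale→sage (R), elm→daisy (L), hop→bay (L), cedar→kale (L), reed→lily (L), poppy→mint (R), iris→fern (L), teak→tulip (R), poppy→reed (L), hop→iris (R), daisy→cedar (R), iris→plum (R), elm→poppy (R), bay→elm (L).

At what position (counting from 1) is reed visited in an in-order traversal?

In-order visits the left subtree, then the node, then the right subtree.
At hop: go left to bay.
  At bay: go left to elm.
    At elm: go left to daisy.
      At daisy: no left child.
      Visit daisy.
      At daisy: go right to cedar.
        At cedar: go left to kale.
          At kale: no left child.
          Visit kale.
          At kale: go right to sage.
            sage is a leaf — visit sage.
        Visit cedar.
        At cedar: no right child.
    Visit elm.
    At elm: go right to poppy.
      At poppy: go left to reed.
        At reed: go left to lily.
          lily is a leaf — visit lily.
        Visit reed.
        At reed: no right child.
      Visit poppy.
      At poppy: go right to mint.
        mint is a leaf — visit mint.
  Visit bay.
  At bay: go right to teak.
    At teak: no left child.
    Visit teak.
    At teak: go right to tulip.
      tulip is a leaf — visit tulip.
Visit hop.
At hop: go right to iris.
  At iris: go left to fern.
    fern is a leaf — visit fern.
  Visit iris.
  At iris: go right to plum.
    plum is a leaf — visit plum.
Full in-order sequence: daisy, kale, sage, cedar, elm, lily, reed, poppy, mint, bay, teak, tulip, hop, fern, iris, plum.

7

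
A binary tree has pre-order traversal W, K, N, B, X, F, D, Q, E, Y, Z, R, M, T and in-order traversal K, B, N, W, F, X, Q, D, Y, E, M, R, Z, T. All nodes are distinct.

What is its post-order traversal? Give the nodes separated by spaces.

B N K F Q Y M R T Z E D X W

The first element of pre-order is the root; it splits in-order into left and right subtrees.
Root W: left subtree has 3 nodes {K, B, N}, right has 10 {F, X, Q, D, Y, E, M, R, Z, T}.
  Root K: left subtree has 0 nodes { }, right has 2 {B, N}.
    Root N: left subtree has 1 node {B}, right has 0 { }.
  Root X: left subtree has 1 node {F}, right has 8 {Q, D, Y, E, M, R, Z, T}.
    Root D: left subtree has 1 node {Q}, right has 6 {Y, E, M, R, Z, T}.
      Root E: left subtree has 1 node {Y}, right has 4 {M, R, Z, T}.
        Root Z: left subtree has 2 nodes {M, R}, right has 1 {T}.
          Root R: left subtree has 1 node {M}, right has 0 { }.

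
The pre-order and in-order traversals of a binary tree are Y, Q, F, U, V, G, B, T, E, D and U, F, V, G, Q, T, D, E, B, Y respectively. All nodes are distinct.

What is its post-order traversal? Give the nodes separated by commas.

The first element of pre-order is the root; it splits in-order into left and right subtrees.
Root Y: left subtree has 9 nodes {U, F, V, G, Q, T, D, E, B}, right has 0 { }.
  Root Q: left subtree has 4 nodes {U, F, V, G}, right has 4 {T, D, E, B}.
    Root F: left subtree has 1 node {U}, right has 2 {V, G}.
      Root V: left subtree has 0 nodes { }, right has 1 {G}.
    Root B: left subtree has 3 nodes {T, D, E}, right has 0 { }.
      Root T: left subtree has 0 nodes { }, right has 2 {D, E}.
        Root E: left subtree has 1 node {D}, right has 0 { }.

U, G, V, F, D, E, T, B, Q, Y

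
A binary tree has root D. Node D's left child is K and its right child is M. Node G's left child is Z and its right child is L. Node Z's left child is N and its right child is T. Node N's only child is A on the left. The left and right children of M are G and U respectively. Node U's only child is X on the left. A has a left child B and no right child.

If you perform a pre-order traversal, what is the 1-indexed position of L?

10

Pre-order visits the node, then its left subtree, then its right subtree.
Visit D.
At D: go left to K.
  K is a leaf — visit K.
At D: go right to M.
  Visit M.
  At M: go left to G.
    Visit G.
    At G: go left to Z.
      Visit Z.
      At Z: go left to N.
        Visit N.
        At N: go left to A.
          Visit A.
          At A: go left to B.
            B is a leaf — visit B.
          At A: no right child.
        At N: no right child.
      At Z: go right to T.
        T is a leaf — visit T.
    At G: go right to L.
      L is a leaf — visit L.
  At M: go right to U.
    Visit U.
    At U: go left to X.
      X is a leaf — visit X.
    At U: no right child.
Full pre-order sequence: D, K, M, G, Z, N, A, B, T, L, U, X.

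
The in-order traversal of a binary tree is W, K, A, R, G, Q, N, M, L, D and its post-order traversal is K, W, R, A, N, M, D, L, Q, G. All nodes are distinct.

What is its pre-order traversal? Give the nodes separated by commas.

The last element of post-order is the root; it splits in-order into left and right subtrees.
Root G: left subtree has 4 nodes {W, K, A, R}, right has 5 {Q, N, M, L, D}.
  Root A: left subtree has 2 nodes {W, K}, right has 1 {R}.
    Root W: left subtree has 0 nodes { }, right has 1 {K}.
  Root Q: left subtree has 0 nodes { }, right has 4 {N, M, L, D}.
    Root L: left subtree has 2 nodes {N, M}, right has 1 {D}.
      Root M: left subtree has 1 node {N}, right has 0 { }.

G, A, W, K, R, Q, L, M, N, D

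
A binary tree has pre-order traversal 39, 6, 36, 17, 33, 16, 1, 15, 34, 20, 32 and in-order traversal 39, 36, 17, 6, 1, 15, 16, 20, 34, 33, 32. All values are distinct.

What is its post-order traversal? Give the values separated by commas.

The first element of pre-order is the root; it splits in-order into left and right subtrees.
Root 39: left subtree has 0 nodes { }, right has 10 {36, 17, 6, 1, 15, 16, 20, 34, 33, 32}.
  Root 6: left subtree has 2 nodes {36, 17}, right has 7 {1, 15, 16, 20, 34, 33, 32}.
    Root 36: left subtree has 0 nodes { }, right has 1 {17}.
    Root 33: left subtree has 5 nodes {1, 15, 16, 20, 34}, right has 1 {32}.
      Root 16: left subtree has 2 nodes {1, 15}, right has 2 {20, 34}.
        Root 1: left subtree has 0 nodes { }, right has 1 {15}.
        Root 34: left subtree has 1 node {20}, right has 0 { }.

17, 36, 15, 1, 20, 34, 16, 32, 33, 6, 39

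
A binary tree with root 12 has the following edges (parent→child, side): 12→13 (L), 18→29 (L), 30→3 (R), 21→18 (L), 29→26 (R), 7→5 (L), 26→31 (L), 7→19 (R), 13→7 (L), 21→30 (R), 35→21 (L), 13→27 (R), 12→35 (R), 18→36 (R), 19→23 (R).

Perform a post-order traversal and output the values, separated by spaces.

Post-order visits the left subtree, then the right subtree, then the node.
At 12: go left to 13.
  At 13: go left to 7.
    At 7: go left to 5.
      5 is a leaf — visit 5.
    At 7: go right to 19.
      At 19: no left child.
      At 19: go right to 23.
        23 is a leaf — visit 23.
      Visit 19.
    Visit 7.
  At 13: go right to 27.
    27 is a leaf — visit 27.
  Visit 13.
At 12: go right to 35.
  At 35: go left to 21.
    At 21: go left to 18.
      At 18: go left to 29.
        At 29: no left child.
        At 29: go right to 26.
          At 26: go left to 31.
            31 is a leaf — visit 31.
          At 26: no right child.
          Visit 26.
        Visit 29.
      At 18: go right to 36.
        36 is a leaf — visit 36.
      Visit 18.
    At 21: go right to 30.
      At 30: no left child.
      At 30: go right to 3.
        3 is a leaf — visit 3.
      Visit 30.
    Visit 21.
  At 35: no right child.
  Visit 35.
Visit 12.

5 23 19 7 27 13 31 26 29 36 18 3 30 21 35 12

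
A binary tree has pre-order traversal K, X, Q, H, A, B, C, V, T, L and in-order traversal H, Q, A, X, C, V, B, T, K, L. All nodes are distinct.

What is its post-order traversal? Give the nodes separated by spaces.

The first element of pre-order is the root; it splits in-order into left and right subtrees.
Root K: left subtree has 8 nodes {H, Q, A, X, C, V, B, T}, right has 1 {L}.
  Root X: left subtree has 3 nodes {H, Q, A}, right has 4 {C, V, B, T}.
    Root Q: left subtree has 1 node {H}, right has 1 {A}.
    Root B: left subtree has 2 nodes {C, V}, right has 1 {T}.
      Root C: left subtree has 0 nodes { }, right has 1 {V}.

H A Q V C T B X L K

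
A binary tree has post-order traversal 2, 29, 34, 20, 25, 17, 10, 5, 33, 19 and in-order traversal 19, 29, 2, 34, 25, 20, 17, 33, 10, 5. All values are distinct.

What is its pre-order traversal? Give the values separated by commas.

19, 33, 17, 25, 34, 29, 2, 20, 5, 10

The last element of post-order is the root; it splits in-order into left and right subtrees.
Root 19: left subtree has 0 nodes { }, right has 9 {29, 2, 34, 25, 20, 17, 33, 10, 5}.
  Root 33: left subtree has 6 nodes {29, 2, 34, 25, 20, 17}, right has 2 {10, 5}.
    Root 17: left subtree has 5 nodes {29, 2, 34, 25, 20}, right has 0 { }.
      Root 25: left subtree has 3 nodes {29, 2, 34}, right has 1 {20}.
        Root 34: left subtree has 2 nodes {29, 2}, right has 0 { }.
          Root 29: left subtree has 0 nodes { }, right has 1 {2}.
    Root 5: left subtree has 1 node {10}, right has 0 { }.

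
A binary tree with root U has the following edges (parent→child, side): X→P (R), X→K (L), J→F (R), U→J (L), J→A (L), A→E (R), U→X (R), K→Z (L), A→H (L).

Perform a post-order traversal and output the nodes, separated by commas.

Post-order visits the left subtree, then the right subtree, then the node.
At U: go left to J.
  At J: go left to A.
    At A: go left to H.
      H is a leaf — visit H.
    At A: go right to E.
      E is a leaf — visit E.
    Visit A.
  At J: go right to F.
    F is a leaf — visit F.
  Visit J.
At U: go right to X.
  At X: go left to K.
    At K: go left to Z.
      Z is a leaf — visit Z.
    At K: no right child.
    Visit K.
  At X: go right to P.
    P is a leaf — visit P.
  Visit X.
Visit U.

H, E, A, F, J, Z, K, P, X, U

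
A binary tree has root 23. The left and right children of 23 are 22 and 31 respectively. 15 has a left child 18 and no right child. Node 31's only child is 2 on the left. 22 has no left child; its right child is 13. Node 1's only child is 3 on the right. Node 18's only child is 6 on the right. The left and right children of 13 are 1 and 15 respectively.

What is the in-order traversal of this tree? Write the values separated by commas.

In-order visits the left subtree, then the node, then the right subtree.
At 23: go left to 22.
  At 22: no left child.
  Visit 22.
  At 22: go right to 13.
    At 13: go left to 1.
      At 1: no left child.
      Visit 1.
      At 1: go right to 3.
        3 is a leaf — visit 3.
    Visit 13.
    At 13: go right to 15.
      At 15: go left to 18.
        At 18: no left child.
        Visit 18.
        At 18: go right to 6.
          6 is a leaf — visit 6.
      Visit 15.
      At 15: no right child.
Visit 23.
At 23: go right to 31.
  At 31: go left to 2.
    2 is a leaf — visit 2.
  Visit 31.
  At 31: no right child.

22, 1, 3, 13, 18, 6, 15, 23, 2, 31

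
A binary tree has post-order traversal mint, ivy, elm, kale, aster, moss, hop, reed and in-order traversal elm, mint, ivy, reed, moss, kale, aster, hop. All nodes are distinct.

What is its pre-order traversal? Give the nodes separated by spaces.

reed elm ivy mint hop moss aster kale

The last element of post-order is the root; it splits in-order into left and right subtrees.
Root reed: left subtree has 3 nodes {elm, mint, ivy}, right has 4 {moss, kale, aster, hop}.
  Root elm: left subtree has 0 nodes { }, right has 2 {mint, ivy}.
    Root ivy: left subtree has 1 node {mint}, right has 0 { }.
  Root hop: left subtree has 3 nodes {moss, kale, aster}, right has 0 { }.
    Root moss: left subtree has 0 nodes { }, right has 2 {kale, aster}.
      Root aster: left subtree has 1 node {kale}, right has 0 { }.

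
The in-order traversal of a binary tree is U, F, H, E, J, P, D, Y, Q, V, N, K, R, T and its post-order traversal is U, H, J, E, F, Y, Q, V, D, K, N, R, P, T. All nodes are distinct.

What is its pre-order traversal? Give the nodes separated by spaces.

The last element of post-order is the root; it splits in-order into left and right subtrees.
Root T: left subtree has 13 nodes {U, F, H, E, J, P, D, Y, Q, V, N, K, R}, right has 0 { }.
  Root P: left subtree has 5 nodes {U, F, H, E, J}, right has 7 {D, Y, Q, V, N, K, R}.
    Root F: left subtree has 1 node {U}, right has 3 {H, E, J}.
      Root E: left subtree has 1 node {H}, right has 1 {J}.
    Root R: left subtree has 6 nodes {D, Y, Q, V, N, K}, right has 0 { }.
      Root N: left subtree has 4 nodes {D, Y, Q, V}, right has 1 {K}.
        Root D: left subtree has 0 nodes { }, right has 3 {Y, Q, V}.
          Root V: left subtree has 2 nodes {Y, Q}, right has 0 { }.
            Root Q: left subtree has 1 node {Y}, right has 0 { }.

T P F U E H J R N D V Q Y K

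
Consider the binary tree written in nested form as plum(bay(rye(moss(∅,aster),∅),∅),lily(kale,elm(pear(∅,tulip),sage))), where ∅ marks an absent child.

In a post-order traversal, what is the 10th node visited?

lily

Post-order visits the left subtree, then the right subtree, then the node.
At plum: go left to bay.
  At bay: go left to rye.
    At rye: go left to moss.
      At moss: no left child.
      At moss: go right to aster.
        aster is a leaf — visit aster.
      Visit moss.
    At rye: no right child.
    Visit rye.
  At bay: no right child.
  Visit bay.
At plum: go right to lily.
  At lily: go left to kale.
    kale is a leaf — visit kale.
  At lily: go right to elm.
    At elm: go left to pear.
      At pear: no left child.
      At pear: go right to tulip.
        tulip is a leaf — visit tulip.
      Visit pear.
    At elm: go right to sage.
      sage is a leaf — visit sage.
    Visit elm.
  Visit lily.
Visit plum.
Full post-order sequence: aster, moss, rye, bay, kale, tulip, pear, sage, elm, lily, plum.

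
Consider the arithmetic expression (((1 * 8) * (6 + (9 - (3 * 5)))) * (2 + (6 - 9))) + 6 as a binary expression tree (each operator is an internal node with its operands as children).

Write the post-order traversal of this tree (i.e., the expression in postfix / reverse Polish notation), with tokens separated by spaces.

Post-order on an expression tree gives postfix notation: for each operator, emit left operand, right operand, then the operator.

1 8 * 6 9 3 5 * - + * 2 6 9 - + * 6 +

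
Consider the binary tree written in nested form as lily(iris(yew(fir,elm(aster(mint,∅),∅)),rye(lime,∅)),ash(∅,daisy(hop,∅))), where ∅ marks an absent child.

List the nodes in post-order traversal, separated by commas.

Post-order visits the left subtree, then the right subtree, then the node.
At lily: go left to iris.
  At iris: go left to yew.
    At yew: go left to fir.
      fir is a leaf — visit fir.
    At yew: go right to elm.
      At elm: go left to aster.
        At aster: go left to mint.
          mint is a leaf — visit mint.
        At aster: no right child.
        Visit aster.
      At elm: no right child.
      Visit elm.
    Visit yew.
  At iris: go right to rye.
    At rye: go left to lime.
      lime is a leaf — visit lime.
    At rye: no right child.
    Visit rye.
  Visit iris.
At lily: go right to ash.
  At ash: no left child.
  At ash: go right to daisy.
    At daisy: go left to hop.
      hop is a leaf — visit hop.
    At daisy: no right child.
    Visit daisy.
  Visit ash.
Visit lily.

fir, mint, aster, elm, yew, lime, rye, iris, hop, daisy, ash, lily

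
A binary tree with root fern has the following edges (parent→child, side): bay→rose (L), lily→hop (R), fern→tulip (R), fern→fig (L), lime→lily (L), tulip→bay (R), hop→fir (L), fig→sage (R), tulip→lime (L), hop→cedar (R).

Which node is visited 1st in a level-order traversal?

Level-order visits nodes level by level from the root, left to right within each level.
Level 0: fern
Level 1: fig, tulip
Level 2: sage, lime, bay
Level 3: lily, rose
Level 4: hop
Level 5: fir, cedar
Full level-order sequence: fern, fig, tulip, sage, lime, bay, lily, rose, hop, fir, cedar.

fern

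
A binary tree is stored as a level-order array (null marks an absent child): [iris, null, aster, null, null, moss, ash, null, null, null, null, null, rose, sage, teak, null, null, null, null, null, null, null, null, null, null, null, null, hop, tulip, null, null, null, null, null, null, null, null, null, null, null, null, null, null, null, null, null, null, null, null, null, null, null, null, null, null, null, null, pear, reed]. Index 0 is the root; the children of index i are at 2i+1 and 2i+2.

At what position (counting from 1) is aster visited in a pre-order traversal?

Pre-order visits the node, then its left subtree, then its right subtree.
Visit iris.
At iris: no left child.
At iris: go right to aster.
  Visit aster.
  At aster: go left to moss.
    Visit moss.
    At moss: no left child.
    At moss: go right to rose.
      rose is a leaf — visit rose.
  At aster: go right to ash.
    Visit ash.
    At ash: go left to sage.
      Visit sage.
      At sage: go left to hop.
        hop is a leaf — visit hop.
      At sage: go right to tulip.
        Visit tulip.
        At tulip: go left to pear.
          pear is a leaf — visit pear.
        At tulip: go right to reed.
          reed is a leaf — visit reed.
    At ash: go right to teak.
      teak is a leaf — visit teak.
Full pre-order sequence: iris, aster, moss, rose, ash, sage, hop, tulip, pear, reed, teak.

2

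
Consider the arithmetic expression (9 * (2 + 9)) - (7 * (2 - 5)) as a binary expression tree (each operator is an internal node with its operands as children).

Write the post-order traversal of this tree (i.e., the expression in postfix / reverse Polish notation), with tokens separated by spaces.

Post-order on an expression tree gives postfix notation: for each operator, emit left operand, right operand, then the operator.

9 2 9 + * 7 2 5 - * -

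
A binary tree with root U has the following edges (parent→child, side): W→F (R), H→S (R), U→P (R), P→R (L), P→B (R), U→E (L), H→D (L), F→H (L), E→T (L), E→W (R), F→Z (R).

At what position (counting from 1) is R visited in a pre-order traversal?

11

Pre-order visits the node, then its left subtree, then its right subtree.
Visit U.
At U: go left to E.
  Visit E.
  At E: go left to T.
    T is a leaf — visit T.
  At E: go right to W.
    Visit W.
    At W: no left child.
    At W: go right to F.
      Visit F.
      At F: go left to H.
        Visit H.
        At H: go left to D.
          D is a leaf — visit D.
        At H: go right to S.
          S is a leaf — visit S.
      At F: go right to Z.
        Z is a leaf — visit Z.
At U: go right to P.
  Visit P.
  At P: go left to R.
    R is a leaf — visit R.
  At P: go right to B.
    B is a leaf — visit B.
Full pre-order sequence: U, E, T, W, F, H, D, S, Z, P, R, B.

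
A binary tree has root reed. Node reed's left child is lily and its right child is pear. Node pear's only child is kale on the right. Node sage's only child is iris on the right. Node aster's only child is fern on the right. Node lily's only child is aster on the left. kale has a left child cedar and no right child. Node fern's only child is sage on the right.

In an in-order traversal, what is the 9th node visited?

kale

In-order visits the left subtree, then the node, then the right subtree.
At reed: go left to lily.
  At lily: go left to aster.
    At aster: no left child.
    Visit aster.
    At aster: go right to fern.
      At fern: no left child.
      Visit fern.
      At fern: go right to sage.
        At sage: no left child.
        Visit sage.
        At sage: go right to iris.
          iris is a leaf — visit iris.
  Visit lily.
  At lily: no right child.
Visit reed.
At reed: go right to pear.
  At pear: no left child.
  Visit pear.
  At pear: go right to kale.
    At kale: go left to cedar.
      cedar is a leaf — visit cedar.
    Visit kale.
    At kale: no right child.
Full in-order sequence: aster, fern, sage, iris, lily, reed, pear, cedar, kale.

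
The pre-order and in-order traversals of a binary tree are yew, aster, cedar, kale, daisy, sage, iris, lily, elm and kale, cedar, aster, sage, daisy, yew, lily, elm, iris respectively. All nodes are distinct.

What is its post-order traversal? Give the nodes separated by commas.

The first element of pre-order is the root; it splits in-order into left and right subtrees.
Root yew: left subtree has 5 nodes {kale, cedar, aster, sage, daisy}, right has 3 {lily, elm, iris}.
  Root aster: left subtree has 2 nodes {kale, cedar}, right has 2 {sage, daisy}.
    Root cedar: left subtree has 1 node {kale}, right has 0 { }.
    Root daisy: left subtree has 1 node {sage}, right has 0 { }.
  Root iris: left subtree has 2 nodes {lily, elm}, right has 0 { }.
    Root lily: left subtree has 0 nodes { }, right has 1 {elm}.

kale, cedar, sage, daisy, aster, elm, lily, iris, yew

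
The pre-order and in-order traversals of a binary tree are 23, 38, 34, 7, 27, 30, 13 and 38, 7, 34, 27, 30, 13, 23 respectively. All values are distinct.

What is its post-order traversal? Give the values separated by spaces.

7 13 30 27 34 38 23

The first element of pre-order is the root; it splits in-order into left and right subtrees.
Root 23: left subtree has 6 nodes {38, 7, 34, 27, 30, 13}, right has 0 { }.
  Root 38: left subtree has 0 nodes { }, right has 5 {7, 34, 27, 30, 13}.
    Root 34: left subtree has 1 node {7}, right has 3 {27, 30, 13}.
      Root 27: left subtree has 0 nodes { }, right has 2 {30, 13}.
        Root 30: left subtree has 0 nodes { }, right has 1 {13}.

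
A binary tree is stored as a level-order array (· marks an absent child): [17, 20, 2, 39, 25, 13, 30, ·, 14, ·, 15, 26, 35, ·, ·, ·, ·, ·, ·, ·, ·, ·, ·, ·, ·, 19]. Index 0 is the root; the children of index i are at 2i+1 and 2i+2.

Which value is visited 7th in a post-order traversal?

19

Post-order visits the left subtree, then the right subtree, then the node.
At 17: go left to 20.
  At 20: go left to 39.
    At 39: no left child.
    At 39: go right to 14.
      14 is a leaf — visit 14.
    Visit 39.
  At 20: go right to 25.
    At 25: no left child.
    At 25: go right to 15.
      15 is a leaf — visit 15.
    Visit 25.
  Visit 20.
At 17: go right to 2.
  At 2: go left to 13.
    At 13: go left to 26.
      26 is a leaf — visit 26.
    At 13: go right to 35.
      At 35: go left to 19.
        19 is a leaf — visit 19.
      At 35: no right child.
      Visit 35.
    Visit 13.
  At 2: go right to 30.
    30 is a leaf — visit 30.
  Visit 2.
Visit 17.
Full post-order sequence: 14, 39, 15, 25, 20, 26, 19, 35, 13, 30, 2, 17.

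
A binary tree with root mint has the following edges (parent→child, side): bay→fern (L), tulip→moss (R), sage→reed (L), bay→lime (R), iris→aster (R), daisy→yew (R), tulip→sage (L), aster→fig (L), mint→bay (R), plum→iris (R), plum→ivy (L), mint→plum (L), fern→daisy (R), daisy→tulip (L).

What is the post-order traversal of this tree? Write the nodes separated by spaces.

ivy fig aster iris plum reed sage moss tulip yew daisy fern lime bay mint

Post-order visits the left subtree, then the right subtree, then the node.
At mint: go left to plum.
  At plum: go left to ivy.
    ivy is a leaf — visit ivy.
  At plum: go right to iris.
    At iris: no left child.
    At iris: go right to aster.
      At aster: go left to fig.
        fig is a leaf — visit fig.
      At aster: no right child.
      Visit aster.
    Visit iris.
  Visit plum.
At mint: go right to bay.
  At bay: go left to fern.
    At fern: no left child.
    At fern: go right to daisy.
      At daisy: go left to tulip.
        At tulip: go left to sage.
          At sage: go left to reed.
            reed is a leaf — visit reed.
          At sage: no right child.
          Visit sage.
        At tulip: go right to moss.
          moss is a leaf — visit moss.
        Visit tulip.
      At daisy: go right to yew.
        yew is a leaf — visit yew.
      Visit daisy.
    Visit fern.
  At bay: go right to lime.
    lime is a leaf — visit lime.
  Visit bay.
Visit mint.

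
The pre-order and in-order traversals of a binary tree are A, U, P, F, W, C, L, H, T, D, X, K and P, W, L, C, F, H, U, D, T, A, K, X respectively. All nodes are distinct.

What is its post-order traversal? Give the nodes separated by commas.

L, C, W, H, F, P, D, T, U, K, X, A

The first element of pre-order is the root; it splits in-order into left and right subtrees.
Root A: left subtree has 9 nodes {P, W, L, C, F, H, U, D, T}, right has 2 {K, X}.
  Root U: left subtree has 6 nodes {P, W, L, C, F, H}, right has 2 {D, T}.
    Root P: left subtree has 0 nodes { }, right has 5 {W, L, C, F, H}.
      Root F: left subtree has 3 nodes {W, L, C}, right has 1 {H}.
        Root W: left subtree has 0 nodes { }, right has 2 {L, C}.
          Root C: left subtree has 1 node {L}, right has 0 { }.
    Root T: left subtree has 1 node {D}, right has 0 { }.
  Root X: left subtree has 1 node {K}, right has 0 { }.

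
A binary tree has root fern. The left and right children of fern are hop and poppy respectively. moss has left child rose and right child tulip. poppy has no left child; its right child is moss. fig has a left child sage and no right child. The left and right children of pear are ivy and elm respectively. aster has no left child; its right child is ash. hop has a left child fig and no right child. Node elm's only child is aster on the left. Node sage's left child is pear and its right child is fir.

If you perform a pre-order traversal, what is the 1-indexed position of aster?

8

Pre-order visits the node, then its left subtree, then its right subtree.
Visit fern.
At fern: go left to hop.
  Visit hop.
  At hop: go left to fig.
    Visit fig.
    At fig: go left to sage.
      Visit sage.
      At sage: go left to pear.
        Visit pear.
        At pear: go left to ivy.
          ivy is a leaf — visit ivy.
        At pear: go right to elm.
          Visit elm.
          At elm: go left to aster.
            Visit aster.
            At aster: no left child.
            At aster: go right to ash.
              ash is a leaf — visit ash.
          At elm: no right child.
      At sage: go right to fir.
        fir is a leaf — visit fir.
    At fig: no right child.
  At hop: no right child.
At fern: go right to poppy.
  Visit poppy.
  At poppy: no left child.
  At poppy: go right to moss.
    Visit moss.
    At moss: go left to rose.
      rose is a leaf — visit rose.
    At moss: go right to tulip.
      tulip is a leaf — visit tulip.
Full pre-order sequence: fern, hop, fig, sage, pear, ivy, elm, aster, ash, fir, poppy, moss, rose, tulip.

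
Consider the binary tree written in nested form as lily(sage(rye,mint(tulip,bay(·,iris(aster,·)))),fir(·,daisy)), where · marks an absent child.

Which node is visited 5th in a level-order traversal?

mint

Level-order visits nodes level by level from the root, left to right within each level.
Level 0: lily
Level 1: sage, fir
Level 2: rye, mint, daisy
Level 3: tulip, bay
Level 4: iris
Level 5: aster
Full level-order sequence: lily, sage, fir, rye, mint, daisy, tulip, bay, iris, aster.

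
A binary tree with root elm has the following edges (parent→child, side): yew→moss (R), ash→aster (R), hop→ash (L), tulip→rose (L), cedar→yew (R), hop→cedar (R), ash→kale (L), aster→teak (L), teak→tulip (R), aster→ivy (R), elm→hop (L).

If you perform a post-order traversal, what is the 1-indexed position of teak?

Post-order visits the left subtree, then the right subtree, then the node.
At elm: go left to hop.
  At hop: go left to ash.
    At ash: go left to kale.
      kale is a leaf — visit kale.
    At ash: go right to aster.
      At aster: go left to teak.
        At teak: no left child.
        At teak: go right to tulip.
          At tulip: go left to rose.
            rose is a leaf — visit rose.
          At tulip: no right child.
          Visit tulip.
        Visit teak.
      At aster: go right to ivy.
        ivy is a leaf — visit ivy.
      Visit aster.
    Visit ash.
  At hop: go right to cedar.
    At cedar: no left child.
    At cedar: go right to yew.
      At yew: no left child.
      At yew: go right to moss.
        moss is a leaf — visit moss.
      Visit yew.
    Visit cedar.
  Visit hop.
At elm: no right child.
Visit elm.
Full post-order sequence: kale, rose, tulip, teak, ivy, aster, ash, moss, yew, cedar, hop, elm.

4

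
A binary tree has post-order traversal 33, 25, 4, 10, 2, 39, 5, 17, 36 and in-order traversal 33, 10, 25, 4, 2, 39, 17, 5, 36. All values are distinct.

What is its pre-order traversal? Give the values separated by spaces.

36 17 39 2 10 33 4 25 5

The last element of post-order is the root; it splits in-order into left and right subtrees.
Root 36: left subtree has 8 nodes {33, 10, 25, 4, 2, 39, 17, 5}, right has 0 { }.
  Root 17: left subtree has 6 nodes {33, 10, 25, 4, 2, 39}, right has 1 {5}.
    Root 39: left subtree has 5 nodes {33, 10, 25, 4, 2}, right has 0 { }.
      Root 2: left subtree has 4 nodes {33, 10, 25, 4}, right has 0 { }.
        Root 10: left subtree has 1 node {33}, right has 2 {25, 4}.
          Root 4: left subtree has 1 node {25}, right has 0 { }.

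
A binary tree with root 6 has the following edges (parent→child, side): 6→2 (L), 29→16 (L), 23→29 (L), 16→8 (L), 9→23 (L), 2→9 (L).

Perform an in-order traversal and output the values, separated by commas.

8, 16, 29, 23, 9, 2, 6

In-order visits the left subtree, then the node, then the right subtree.
At 6: go left to 2.
  At 2: go left to 9.
    At 9: go left to 23.
      At 23: go left to 29.
        At 29: go left to 16.
          At 16: go left to 8.
            8 is a leaf — visit 8.
          Visit 16.
          At 16: no right child.
        Visit 29.
        At 29: no right child.
      Visit 23.
      At 23: no right child.
    Visit 9.
    At 9: no right child.
  Visit 2.
  At 2: no right child.
Visit 6.
At 6: no right child.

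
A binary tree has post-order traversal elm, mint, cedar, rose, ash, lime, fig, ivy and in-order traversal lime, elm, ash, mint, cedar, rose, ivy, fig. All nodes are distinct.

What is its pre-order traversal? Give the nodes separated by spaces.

ivy lime ash elm rose cedar mint fig

The last element of post-order is the root; it splits in-order into left and right subtrees.
Root ivy: left subtree has 6 nodes {lime, elm, ash, mint, cedar, rose}, right has 1 {fig}.
  Root lime: left subtree has 0 nodes { }, right has 5 {elm, ash, mint, cedar, rose}.
    Root ash: left subtree has 1 node {elm}, right has 3 {mint, cedar, rose}.
      Root rose: left subtree has 2 nodes {mint, cedar}, right has 0 { }.
        Root cedar: left subtree has 1 node {mint}, right has 0 { }.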